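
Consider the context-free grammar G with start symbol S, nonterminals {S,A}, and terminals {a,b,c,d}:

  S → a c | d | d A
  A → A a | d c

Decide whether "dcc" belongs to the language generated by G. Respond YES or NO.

CNF form of G:
  S -> T0 T2 | T1 A | d
  A -> A T0 | T1 T2
  T0 -> a
  T1 -> d
  T2 -> c

CYK fill:
  cell(0,0) d: {S,T1}  orig:{S}
  cell(1,1) c: {T2}  orig:{}
  cell(2,2) c: {T2}  orig:{}
  cell(0,1) dc: {A}
  cell(1,2) cc: ∅
  cell(0,2) dcc: ∅

S ∉ T[0,2] ⇒ NO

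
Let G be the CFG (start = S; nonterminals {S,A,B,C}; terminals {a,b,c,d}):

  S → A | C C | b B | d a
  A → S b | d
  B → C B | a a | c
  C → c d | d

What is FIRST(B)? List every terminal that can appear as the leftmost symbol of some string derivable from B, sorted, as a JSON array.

Compute FIRST by fixpoint:
pass 1:
  A via A→d: +{d}
  B via B→a a: +{a}
  B via B→c: +{c}
  C via C→c d: +{c}
  C via C→d: +{d}
  S via S→A: +{d}
  S via S→C C: +{c}
  S via S→b B: +{b}
  S: {b,c,d}  A: {d}  B: {a,c}  C: {c,d}
pass 2:
  A via A→S b: +{b,c}
  B via B→C B: +{d}
  S: {b,c,d}  A: {b,c,d}  B: {a,c,d}  C: {c,d}
pass 3: (no change)
  S: {b,c,d}  A: {b,c,d}  B: {a,c,d}  C: {c,d}

FIRST(B) = ["a", "c", "d"]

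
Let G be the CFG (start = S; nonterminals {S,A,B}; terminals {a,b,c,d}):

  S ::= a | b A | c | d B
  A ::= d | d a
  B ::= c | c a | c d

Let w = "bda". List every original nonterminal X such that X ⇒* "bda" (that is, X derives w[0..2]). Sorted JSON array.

Convert to CNF:
  S -> T0 B | T3 A | a | c
  A -> T0 T1 | d
  B -> T2 T0 | T2 T1 | c
  T0 -> d
  T1 -> a
  T2 -> c
  T3 -> b

Fill CYK table bottom-up (cells [i..j] with 0 ≤ i ≤ j ≤ 2 only):
  cell(0,0) b: {T3}  orig:{}
  cell(1,1) d: {A,T0}  orig:{A}
  cell(2,2) a: {S,T1}  orig:{S}
  cell(0,1) bd: {S}
  cell(1,2) da: {A}
  cell(0,2) bda: {S}

Original NTs in T[0,2] deriving "bda": ["S"]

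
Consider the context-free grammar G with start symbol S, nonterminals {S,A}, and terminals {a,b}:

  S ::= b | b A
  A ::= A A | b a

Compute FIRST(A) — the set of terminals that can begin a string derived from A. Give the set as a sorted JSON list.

FIRST sets, iterate to fixpoint:
[1]
  A via A→b a: +{b}
  S via S→b: +{b}
  FIRST[S]={b}  FIRST[A]={b}
[2] (no change)
  FIRST[S]={b}  FIRST[A]={b}

FIRST(A) = ["b"]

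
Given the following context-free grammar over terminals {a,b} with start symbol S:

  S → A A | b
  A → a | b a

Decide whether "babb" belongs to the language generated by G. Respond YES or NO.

Convert to CNF:
  S -> A A | b
  A -> T0 T1 | a
  T0 -> b
  T1 -> a

CYK fill:
  cell(0,0) b: {S,T0}  orig:{S}
  cell(1,1) a: {A,T1}  orig:{A}
  cell(2,2) b: {S,T0}  orig:{S}
  cell(3,3) b: {S,T0}  orig:{S}
  cell(0,1) ba: {A}
  cell(1,2) ab: ∅
  cell(2,3) bb: ∅
  cell(0,2) bab: ∅
  cell(1,3) abb: ∅
  cell(0,3) babb: ∅

S ∉ T[0,3] ⇒ NO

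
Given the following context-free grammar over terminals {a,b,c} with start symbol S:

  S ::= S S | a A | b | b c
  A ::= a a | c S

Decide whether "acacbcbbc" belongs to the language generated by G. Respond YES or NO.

Convert to CNF:
  S -> S S | T0 A | T2 T1 | b
  A -> T0 T0 | T1 S
  T0 -> a
  T1 -> c
  T2 -> b

CYK fill:
  T[0,0] 'a' = {T0}  orig:{}
  T[1,1] 'c' = {T1}  orig:{}
  T[2,2] 'a' = {T0}  orig:{}
  T[3,3] 'c' = {T1}  orig:{}
  T[4,4] 'b' = {S,T2}  orig:{S}
  T[5,5] 'c' = {T1}  orig:{}
  T[6,6] 'b' = {S,T2}  orig:{S}
  T[7,7] 'b' = {S,T2}  orig:{S}
  T[8,8] 'c' = {T1}  orig:{}
  T[0,1] 'ac' = ∅
  T[1,2] 'ca' = ∅
  T[2,3] 'ac' = ∅
  T[3,4] 'cb' = {A}
  T[4,5] 'bc' = {S}
  T[5,6] 'cb' = {A}
  T[6,7] 'bb' = {S}
  T[7,8] 'bc' = {S}
  T[0,2] 'aca' = ∅
  T[1,3] 'cac' = ∅
  T[2,4] 'acb' = {S}
  T[3,5] 'cbc' = {A}
  T[4,6] 'bcb' = {S}
  T[5,7] 'cbb' = {A}
  T[6,8] 'bbc' = {S}
  T[0,3] 'acac' = ∅
  T[1,4] 'cacb' = {A}
  T[2,5] 'acbc' = {S}
  T[3,6] 'cbcb' = {A}
  T[4,7] 'bcbb' = {S}
  T[5,8] 'cbbc' = {A}
  T[0,4] 'acacb' = {S}
  T[1,5] 'cacbc' = {A}
  T[2,6] 'acbcb' = {S}
  T[3,7] 'cbcbb' = {A}
  T[4,8] 'bcbbc' = {S}
  T[0,5] 'acacbc' = {S}
  T[1,6] 'cacbcb' = {A}
  T[2,7] 'acbcbb' = {S}
  T[3,8] 'cbcbbc' = {A}
  T[0,6] 'acacbcb' = {S}
  T[1,7] 'cacbcbb' = {A}
  T[2,8] 'acbcbbc' = {S}
  T[0,7] 'acacbcbb' = {S}
  T[1,8] 'cacbcbbc' = {A}
  T[0,8] 'acacbcbbc' = {S}

S ∈ T[0,8] ⇒ YES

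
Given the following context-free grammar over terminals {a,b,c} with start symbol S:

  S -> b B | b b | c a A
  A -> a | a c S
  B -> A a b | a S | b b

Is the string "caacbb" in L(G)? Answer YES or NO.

Convert to CNF:
  S -> T1 X5 | T2 B | T2 T2
  A -> T0 X3 | a
  B -> A X4 | T0 S | T2 T2
  T0 -> a
  T1 -> c
  T2 -> b
  X3 -> T1 S
  X4 -> T0 T2
  X5 -> T0 A

Fill CYK table bottom-up:
  T[0,0] 'c' = {T1}  orig:{}
  T[1,1] 'a' = {A,T0}  orig:{A}
  T[2,2] 'a' = {A,T0}  orig:{A}
  T[3,3] 'c' = {T1}  orig:{}
  T[4,4] 'b' = {T2}  orig:{}
  T[5,5] 'b' = {T2}  orig:{}
  T[0,1] 'ca' = ∅
  T[1,2] 'aa' = {X5}  orig:{}
  T[2,3] 'ac' = ∅
  T[3,4] 'cb' = ∅
  T[4,5] 'bb' = {B,S}
  T[0,2] 'caa' = {S}
  T[1,3] 'aac' = ∅
  T[2,4] 'acb' = ∅
  T[3,5] 'cbb' = {X3}  orig:{}
  T[0,3] 'caac' = ∅
  T[1,4] 'aacb' = ∅
  T[2,5] 'acbb' = {A}
  T[0,4] 'caacb' = ∅
  T[1,5] 'aacbb' = {X5}  orig:{}
  T[0,5] 'caacbb' = {S}

S ∈ T[0,5] ⇒ YES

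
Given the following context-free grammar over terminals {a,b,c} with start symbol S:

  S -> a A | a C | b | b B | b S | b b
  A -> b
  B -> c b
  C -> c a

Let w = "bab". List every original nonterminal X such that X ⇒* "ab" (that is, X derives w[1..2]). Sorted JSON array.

Convert to CNF:
  S -> T1 B | T1 S | T1 T1 | T2 A | T2 C | b
  A -> b
  B -> T0 T1
  C -> T0 T2
  T0 -> c
  T1 -> b
  T2 -> a

CYK fill, restricted to cells inside w[1..2]:
  [1..1]={T2}  "a"  orig:{}
  [2..2]={A,S,T1}  "b"  orig:{A,S}
  [1..2]={S}  "ab"

Original NTs in T[1,2] deriving "ab": ["S"]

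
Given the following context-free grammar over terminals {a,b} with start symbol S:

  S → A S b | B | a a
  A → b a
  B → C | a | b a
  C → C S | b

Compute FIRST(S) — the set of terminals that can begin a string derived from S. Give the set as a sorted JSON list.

Compute FIRST by fixpoint:
pass 1:
  A via A→b a: +{b}
  B via B→a: +{a}
  B via B→b a: +{b}
  C via C→b: +{b}
  S via S→A S b: +{b}
  S via S→B: +{a}
  FIRST(S)={a,b}  FIRST(A)={b}  FIRST(B)={a,b}  FIRST(C)={b}
pass 2: done
  FIRST(S)={a,b}  FIRST(A)={b}  FIRST(B)={a,b}  FIRST(C)={b}

FIRST(S) = ["a", "b"]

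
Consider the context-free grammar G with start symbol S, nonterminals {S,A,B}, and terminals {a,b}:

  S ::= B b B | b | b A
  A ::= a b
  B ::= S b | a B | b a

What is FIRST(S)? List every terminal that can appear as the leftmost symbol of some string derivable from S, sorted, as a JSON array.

Compute FIRST by fixpoint:
pass 1:
  A via A→a b: +{a}
  B via B→a B: +{a}
  B via B→b a: +{b}
  S via S→B b B: +{a,b}
  S: {a,b}  A: {a}  B: {a,b}
pass 2: (stable)
  S: {a,b}  A: {a}  B: {a,b}

FIRST(S) = ["a", "b"]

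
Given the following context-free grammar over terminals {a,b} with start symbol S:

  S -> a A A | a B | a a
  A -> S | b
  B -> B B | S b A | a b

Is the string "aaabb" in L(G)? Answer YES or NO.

CNF form of G:
  S -> T0 B | T0 T0 | T0 X4
  A -> T0 B | T0 T0 | T0 X2 | b
  B -> B B | S X3 | T0 T1
  T0 -> a
  T1 -> b
  X2 -> A A
  X3 -> T1 A
  X4 -> A A

Fill CYK table bottom-up:
  [0..0]={T0}  "a"  orig:{}
  [1..1]={T0}  "a"  orig:{}
  [2..2]={T0}  "a"  orig:{}
  [3..3]={A,T1}  "b"  orig:{A}
  [4..4]={A,T1}  "b"  orig:{A}
  [0..1]={A,S}  "aa"
  [1..2]={A,S}  "aa"
  [2..3]={B}  "ab"
  [3..4]={X2,X3,X4}  "bb"  orig:{}
  [0..2]=∅  "aaa"
  [1..3]={A,S,X2,X4}  "aab"  orig:{A,S}
  [2..4]={A,S}  "abb"
  [0..3]={A,S}  "aaab"
  [1..4]={B,X2,X4}  "aabb"  orig:{B}
  [0..4]={A,S,X2,X4}  "aaabb"  orig:{A,S}

S ∈ T[0,4] ⇒ YES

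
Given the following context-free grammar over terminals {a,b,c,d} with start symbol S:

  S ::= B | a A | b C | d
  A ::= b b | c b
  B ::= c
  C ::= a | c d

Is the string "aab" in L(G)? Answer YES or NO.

Convert to CNF:
  S -> T0 C | T3 A | c | d
  A -> T0 T0 | T1 T0
  B -> c
  C -> T1 T2 | a
  T0 -> b
  T1 -> c
  T2 -> d
  T3 -> a

CYK table (by increasing span):
  T[0,0] 'a' = {C,T3}  orig:{C}
  T[1,1] 'a' = {C,T3}  orig:{C}
  T[2,2] 'b' = {T0}  orig:{}
  T[0,1] 'aa' = ∅
  T[1,2] 'ab' = ∅
  T[0,2] 'aab' = ∅

S ∉ T[0,2] ⇒ NO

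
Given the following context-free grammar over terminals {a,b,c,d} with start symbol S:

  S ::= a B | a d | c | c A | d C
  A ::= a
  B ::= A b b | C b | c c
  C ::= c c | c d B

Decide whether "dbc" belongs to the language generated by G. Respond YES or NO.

Convert to CNF:
  S -> T1 A | T2 C | T3 B | T3 T2 | c
  A -> a
  B -> A X4 | C T0 | T1 T1
  C -> T1 T1 | T1 X5
  T0 -> b
  T1 -> c
  T2 -> d
  T3 -> a
  X4 -> T0 T0
  X5 -> T2 B

CYK fill:
  T[0,0] 'd' = {T2}  orig:{}
  T[1,1] 'b' = {T0}  orig:{}
  T[2,2] 'c' = {S,T1}  orig:{S}
  T[0,1] 'db' = ∅
  T[1,2] 'bc' = ∅
  T[0,2] 'dbc' = ∅

S ∉ T[0,2] ⇒ NO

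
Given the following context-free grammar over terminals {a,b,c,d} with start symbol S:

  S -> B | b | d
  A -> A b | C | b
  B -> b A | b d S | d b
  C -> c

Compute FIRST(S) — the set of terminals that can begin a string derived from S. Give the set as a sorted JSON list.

Compute FIRST by fixpoint:
iter 1:
  A via A→b: +{b}
  B via B→b A: +{b}
  B via B→d b: +{d}
  C via C→c: +{c}
  S via S→B: +{b,d}
  FIRST[S]={b,d}  FIRST[A]={b}  FIRST[B]={b,d}  FIRST[C]={c}
iter 2:
  A via A→C: +{c}
  FIRST[S]={b,d}  FIRST[A]={b,c}  FIRST[B]={b,d}  FIRST[C]={c}
iter 3: (no change)
  FIRST[S]={b,d}  FIRST[A]={b,c}  FIRST[B]={b,d}  FIRST[C]={c}

FIRST(S) = ["b", "d"]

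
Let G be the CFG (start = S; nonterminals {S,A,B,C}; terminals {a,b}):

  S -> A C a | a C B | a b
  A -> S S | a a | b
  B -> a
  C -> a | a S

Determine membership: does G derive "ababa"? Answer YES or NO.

Convert to CNF:
  S -> A X2 | T0 T1 | T0 X3
  A -> S S | T0 T0 | b
  B -> a
  C -> T0 S | a
  T0 -> a
  T1 -> b
  X2 -> C T0
  X3 -> C B

CYK fill:
  cell(0,0) a: {B,C,T0}  orig:{B,C}
  cell(1,1) b: {A,T1}  orig:{A}
  cell(2,2) a: {B,C,T0}  orig:{B,C}
  cell(3,3) b: {A,T1}  orig:{A}
  cell(4,4) a: {B,C,T0}  orig:{B,C}
  cell(0,1) ab: {S}
  cell(1,2) ba: ∅
  cell(2,3) ab: {S}
  cell(3,4) ba: ∅
  cell(0,2) aba: ∅
  cell(1,3) bab: ∅
  cell(2,4) aba: ∅
  cell(0,3) abab: {A}
  cell(1,4) baba: ∅
  cell(0,4) ababa: ∅

S ∉ T[0,4] ⇒ NO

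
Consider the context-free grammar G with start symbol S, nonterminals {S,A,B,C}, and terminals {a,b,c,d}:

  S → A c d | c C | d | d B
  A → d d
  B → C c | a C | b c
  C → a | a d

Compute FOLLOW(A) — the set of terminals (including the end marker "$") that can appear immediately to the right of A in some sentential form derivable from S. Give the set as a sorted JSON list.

Compute FIRST by fixpoint:
[1]
  A via A→d d: +{d}
  B via B→a C: +{a}
  B via B→b c: +{b}
  C via C→a: +{a}
  S via S→A c d: +{d}
  S via S→c C: +{c}
  S: {c,d}  A: {d}  B: {a,b}  C: {a}
[2] (no change)
  S: {c,d}  A: {d}  B: {a,b}  C: {a}

FOLLOW iteration:
initialize: $ ∈ FOLLOW(S)
iter 1:
  B→C c: FOLLOW(C) ⊇ FIRST(c) = {c}; new: +{c}
  S→A c d: FOLLOW(A) ⊇ FIRST(c) = {c}; new: +{c}
  S→c C: FOLLOW(C) ⊇ FOLLOW(S) ⊇ {$}; new: +{$}
  S→d B: FOLLOW(B) ⊇ FOLLOW(S) ⊇ {$}; new: +{$}
  FOLLOW[S]={$}  FOLLOW[A]={c}  FOLLOW[B]={$}  FOLLOW[C]={$,c}
iter 2: — fixpoint
  FOLLOW[S]={$}  FOLLOW[A]={c}  FOLLOW[B]={$}  FOLLOW[C]={$,c}

FOLLOW(A) = ["c"]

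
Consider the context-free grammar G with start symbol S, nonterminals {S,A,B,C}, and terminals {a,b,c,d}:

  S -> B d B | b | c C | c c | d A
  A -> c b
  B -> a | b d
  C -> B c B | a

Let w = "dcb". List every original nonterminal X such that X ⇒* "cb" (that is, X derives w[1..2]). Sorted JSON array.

Convert to CNF:
  S -> B X4 | T0 C | T0 T0 | T2 A | b
  A -> T0 T1
  B -> T1 T2 | a
  C -> B X3 | a
  T0 -> c
  T1 -> b
  T2 -> d
  X3 -> T0 B
  X4 -> T2 B

Fill CYK table bottom-up, restricted to cells inside w[1..2]:
  T[1,1] 'c' = {T0}  orig:{}
  T[2,2] 'b' = {S,T1}  orig:{S}
  T[1,2] 'cb' = {A}

Original NTs in T[1,2] deriving "cb": ["A"]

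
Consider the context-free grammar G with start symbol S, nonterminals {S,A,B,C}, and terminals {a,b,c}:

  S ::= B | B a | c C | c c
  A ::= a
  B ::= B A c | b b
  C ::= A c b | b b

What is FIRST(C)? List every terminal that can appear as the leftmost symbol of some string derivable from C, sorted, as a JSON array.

Compute FIRST by fixpoint:
iter 1:
  A via A→a: +{a}
  B via B→b b: +{b}
  C via C→A c b: +{a}
  C via C→b b: +{b}
  S via S→B: +{b}
  S via S→c C: +{c}
  FIRST(S)={b,c}  FIRST(A)={a}  FIRST(B)={b}  FIRST(C)={a,b}
iter 2: — fixpoint
  FIRST(S)={b,c}  FIRST(A)={a}  FIRST(B)={b}  FIRST(C)={a,b}

FIRST(C) = ["a", "b"]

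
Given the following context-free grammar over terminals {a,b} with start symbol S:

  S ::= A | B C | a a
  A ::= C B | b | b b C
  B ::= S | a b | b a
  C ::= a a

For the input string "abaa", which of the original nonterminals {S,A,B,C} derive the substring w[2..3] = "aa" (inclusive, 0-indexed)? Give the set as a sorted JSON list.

CNF form of G:
  S -> B C | C B | T0 X4 | T1 T1 | b
  A -> C B | T0 X2 | b
  B -> B C | C B | T0 T1 | T0 X3 | T1 T0 | T1 T1 | b
  C -> T1 T1
  T0 -> b
  T1 -> a
  X2 -> T0 C
  X3 -> T0 C
  X4 -> T0 C

Fill CYK table bottom-up, restricted to cells inside w[2..3]:
  [2..2]={T1}  "a"  orig:{}
  [3..3]={T1}  "a"  orig:{}
  [2..3]={B,C,S}  "aa"

Original NTs in T[2,3] deriving "aa": ["B", "C", "S"]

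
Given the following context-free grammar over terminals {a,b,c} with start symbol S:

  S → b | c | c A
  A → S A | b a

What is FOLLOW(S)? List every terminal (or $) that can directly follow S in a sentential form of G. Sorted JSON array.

FIRST sets, iterate to fixpoint:
iter 1:
  A via A→b a: +{b}
  S via S→b: +{b}
  S via S→c: +{c}
  FIRST[S]={b,c}  FIRST[A]={b}
iter 2:
  A via A→S A: +{c}
  FIRST[S]={b,c}  FIRST[A]={b,c}
iter 3: done
  FIRST[S]={b,c}  FIRST[A]={b,c}

Compute FOLLOW by fixpoint:
FOLLOW(S) := {$}
round 1:
  A→S A: FOLLOW(S) ⊇ FIRST(A) = {b,c}; new: +{b,c}
  S→c A: FOLLOW(A) ⊇ FOLLOW(S) ⊇ {$,b,c}; new: +{$,b,c}
  S: {$,b,c}  A: {$,b,c}
round 2: done
  S: {$,b,c}  A: {$,b,c}

FOLLOW(S) = ["$", "b", "c"]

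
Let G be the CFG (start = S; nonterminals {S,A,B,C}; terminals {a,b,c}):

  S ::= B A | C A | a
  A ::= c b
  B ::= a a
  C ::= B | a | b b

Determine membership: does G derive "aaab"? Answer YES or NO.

CNF form of G:
  S -> B A | C A | a
  A -> T0 T1
  B -> T2 T2
  C -> T1 T1 | T2 T2 | a
  T0 -> c
  T1 -> b
  T2 -> a

CYK fill:
  [0..0]={C,S,T2}  "a"  orig:{C,S}
  [1..1]={C,S,T2}  "a"  orig:{C,S}
  [2..2]={C,S,T2}  "a"  orig:{C,S}
  [3..3]={T1}  "b"  orig:{}
  [0..1]={B,C}  "aa"
  [1..2]={B,C}  "aa"
  [2..3]=∅  "ab"
  [0..2]=∅  "aaa"
  [1..3]=∅  "aab"
  [0..3]=∅  "aaab"

S ∉ T[0,3] ⇒ NO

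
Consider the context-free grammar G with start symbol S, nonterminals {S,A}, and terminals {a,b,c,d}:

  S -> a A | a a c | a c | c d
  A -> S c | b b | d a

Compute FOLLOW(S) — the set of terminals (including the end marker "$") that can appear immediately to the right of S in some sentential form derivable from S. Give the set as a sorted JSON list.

Compute FIRST by fixpoint:
round 1:
  A via A→b b: +{b}
  A via A→d a: +{d}
  S via S→a A: +{a}
  S via S→c d: +{c}
  S: {a,c}  A: {b,d}
round 2:
  A via A→S c: +{a,c}
  S: {a,c}  A: {a,b,c,d}
round 3: done
  S: {a,c}  A: {a,b,c,d}

FOLLOW sets:
FOLLOW(S) := {$}
iter 1:
  A→S c: FOLLOW(S) ⊇ FIRST(c) = {c}; new: +{c}
  S→a A: FOLLOW(A) ⊇ FOLLOW(S) ⊇ {$,c}; new: +{$,c}
  FOLLOW(S)={$,c}  FOLLOW(A)={$,c}
iter 2: (no change)
  FOLLOW(S)={$,c}  FOLLOW(A)={$,c}

FOLLOW(S) = ["$", "c"]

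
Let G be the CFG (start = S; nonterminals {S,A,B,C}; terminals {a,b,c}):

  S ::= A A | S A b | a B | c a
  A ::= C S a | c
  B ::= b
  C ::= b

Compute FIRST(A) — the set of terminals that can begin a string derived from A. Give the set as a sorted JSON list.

FIRST iteration:
[1]
  A via A→c: +{c}
  B via B→b: +{b}
  C via C→b: +{b}
  S via S→A A: +{c}
  S via S→a B: +{a}
  S: {a,c}  A: {c}  B: {b}  C: {b}
[2]
  A via A→C S a: +{b}
  S via S→A A: +{b}
  S: {a,b,c}  A: {b,c}  B: {b}  C: {b}
[3] (no change)
  S: {a,b,c}  A: {b,c}  B: {b}  C: {b}

FIRST(A) = ["b", "c"]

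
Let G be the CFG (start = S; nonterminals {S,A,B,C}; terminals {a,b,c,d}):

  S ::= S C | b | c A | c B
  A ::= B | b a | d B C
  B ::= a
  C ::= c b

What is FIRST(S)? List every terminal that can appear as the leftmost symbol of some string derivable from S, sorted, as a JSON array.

Compute FIRST by fixpoint:
pass 1:
  A via A→b a: +{b}
  A via A→d B C: +{d}
  B via B→a: +{a}
  C via C→c b: +{c}
  S via S→b: +{b}
  S via S→c A: +{c}
  FIRST(S)={b,c}  FIRST(A)={b,d}  FIRST(B)={a}  FIRST(C)={c}
pass 2:
  A via A→B: +{a}
  FIRST(S)={b,c}  FIRST(A)={a,b,d}  FIRST(B)={a}  FIRST(C)={c}
pass 3: — fixpoint
  FIRST(S)={b,c}  FIRST(A)={a,b,d}  FIRST(B)={a}  FIRST(C)={c}

FIRST(S) = ["b", "c"]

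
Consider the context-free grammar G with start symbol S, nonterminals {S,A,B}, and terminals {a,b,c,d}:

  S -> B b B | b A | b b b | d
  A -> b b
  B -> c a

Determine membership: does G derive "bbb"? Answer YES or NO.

CNF form of G:
  S -> B X3 | T0 A | T0 X4 | d
  A -> T0 T0
  B -> T1 T2
  T0 -> b
  T1 -> c
  T2 -> a
  X3 -> T0 B
  X4 -> T0 T0

CYK fill:
  cell(0,0) b: {T0}  orig:{}
  cell(1,1) b: {T0}  orig:{}
  cell(2,2) b: {T0}  orig:{}
  cell(0,1) bb: {A,X4}  orig:{A}
  cell(1,2) bb: {A,X4}  orig:{A}
  cell(0,2) bbb: {S}

S ∈ T[0,2] ⇒ YES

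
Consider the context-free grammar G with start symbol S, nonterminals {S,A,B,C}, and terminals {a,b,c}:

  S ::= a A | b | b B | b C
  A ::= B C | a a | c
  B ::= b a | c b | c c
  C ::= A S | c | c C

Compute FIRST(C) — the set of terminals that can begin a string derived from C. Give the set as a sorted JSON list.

Compute FIRST by fixpoint:
iter 1:
  A via A→a a: +{a}
  A via A→c: +{c}
  B via B→b a: +{b}
  B via B→c b: +{c}
  C via C→A S: +{a,c}
  S via S→a A: +{a}
  S via S→b: +{b}
  FIRST[S]={a,b}  FIRST[A]={a,c}  FIRST[B]={b,c}  FIRST[C]={a,c}
iter 2:
  A via A→B C: +{b}
  C via C→A S: +{b}
  FIRST[S]={a,b}  FIRST[A]={a,b,c}  FIRST[B]={b,c}  FIRST[C]={a,b,c}
iter 3: (stable)
  FIRST[S]={a,b}  FIRST[A]={a,b,c}  FIRST[B]={b,c}  FIRST[C]={a,b,c}

FIRST(C) = ["a", "b", "c"]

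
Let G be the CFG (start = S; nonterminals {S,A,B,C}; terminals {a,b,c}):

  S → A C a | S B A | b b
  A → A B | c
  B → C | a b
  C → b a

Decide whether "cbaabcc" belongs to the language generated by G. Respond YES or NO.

Convert to CNF:
  S -> A X2 | S X3 | T1 T1
  A -> A B | c
  B -> T0 T1 | T1 T0
  C -> T1 T0
  T0 -> a
  T1 -> b
  X2 -> C T0
  X3 -> B A

CYK table (by increasing span):
  [0..0]={A}  "c"
  [1..1]={T1}  "b"  orig:{}
  [2..2]={T0}  "a"  orig:{}
  [3..3]={T0}  "a"  orig:{}
  [4..4]={T1}  "b"  orig:{}
  [5..5]={A}  "c"
  [6..6]={A}  "c"
  [0..1]=∅  "cb"
  [1..2]={B,C}  "ba"
  [2..3]=∅  "aa"
  [3..4]={B}  "ab"
  [4..5]=∅  "bc"
  [5..6]=∅  "cc"
  [0..2]={A}  "cba"
  [1..3]={X2}  "baa"  orig:{}
  [2..4]=∅  "aab"
  [3..5]={X3}  "abc"  orig:{}
  [4..6]=∅  "bcc"
  [0..3]={S}  "cbaa"
  [1..4]=∅  "baab"
  [2..5]=∅  "aabc"
  [3..6]=∅  "abcc"
  [0..4]={A}  "cbaab"
  [1..5]=∅  "baabc"
  [2..6]=∅  "aabcc"
  [0..5]=∅  "cbaabc"
  [1..6]=∅  "baabcc"
  [0..6]=∅  "cbaabcc"

S ∉ T[0,6] ⇒ NO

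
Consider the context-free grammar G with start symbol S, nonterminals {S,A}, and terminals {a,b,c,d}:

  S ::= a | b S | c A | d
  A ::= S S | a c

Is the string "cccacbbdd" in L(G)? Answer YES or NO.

CNF form of G:
  S -> T1 A | T2 S | a | d
  A -> S S | T0 T1
  T0 -> a
  T1 -> c
  T2 -> b

Fill CYK table bottom-up:
  [0..0]={T1}  "c"  orig:{}
  [1..1]={T1}  "c"  orig:{}
  [2..2]={T1}  "c"  orig:{}
  [3..3]={S,T0}  "a"  orig:{S}
  [4..4]={T1}  "c"  orig:{}
  [5..5]={T2}  "b"  orig:{}
  [6..6]={T2}  "b"  orig:{}
  [7..7]={S}  "d"
  [8..8]={S}  "d"
  [0..1]=∅  "cc"
  [1..2]=∅  "cc"
  [2..3]=∅  "ca"
  [3..4]={A}  "ac"
  [4..5]=∅  "cb"
  [5..6]=∅  "bb"
  [6..7]={S}  "bd"
  [7..8]={A}  "dd"
  [0..2]=∅  "ccc"
  [1..3]=∅  "cca"
  [2..4]={S}  "cac"
  [3..5]=∅  "acb"
  [4..6]=∅  "cbb"
  [5..7]={S}  "bbd"
  [6..8]={A}  "bdd"
  [0..3]=∅  "ccca"
  [1..4]=∅  "ccac"
  [2..5]=∅  "cacb"
  [3..6]=∅  "acbb"
  [4..7]=∅  "cbbd"
  [5..8]={A}  "bbdd"
  [0..4]=∅  "cccac"
  [1..5]=∅  "ccacb"
  [2..6]=∅  "cacbb"
  [3..7]=∅  "acbbd"
  [4..8]={S}  "cbbdd"
  [0..5]=∅  "cccacb"
  [1..6]=∅  "ccacbb"
  [2..7]={A}  "cacbbd"
  [3..8]={A}  "acbbdd"
  [0..6]=∅  "cccacbb"
  [1..7]={S}  "ccacbbd"
  [2..8]={S}  "cacbbdd"
  [0..7]=∅  "cccacbbd"
  [1..8]={A}  "ccacbbdd"
  [0..8]={S}  "cccacbbdd"

S ∈ T[0,8] ⇒ YES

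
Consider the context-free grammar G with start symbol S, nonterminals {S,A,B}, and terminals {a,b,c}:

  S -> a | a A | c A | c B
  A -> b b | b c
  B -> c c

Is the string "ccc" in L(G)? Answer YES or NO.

Convert to CNF:
  S -> T1 A | T1 B | T2 A | a
  A -> T0 T0 | T0 T1
  B -> T1 T1
  T0 -> b
  T1 -> c
  T2 -> a

CYK table (by increasing span):
  cell(0,0) c: {T1}  orig:{}
  cell(1,1) c: {T1}  orig:{}
  cell(2,2) c: {T1}  orig:{}
  cell(0,1) cc: {B}
  cell(1,2) cc: {B}
  cell(0,2) ccc: {S}

S ∈ T[0,2] ⇒ YES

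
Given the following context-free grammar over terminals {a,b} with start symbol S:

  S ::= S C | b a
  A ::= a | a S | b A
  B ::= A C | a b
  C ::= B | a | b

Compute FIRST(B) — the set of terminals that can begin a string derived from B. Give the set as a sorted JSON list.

Compute FIRST by fixpoint:
pass 1:
  A via A→a: +{a}
  A via A→b A: +{b}
  B via B→A C: +{a,b}
  C via C→B: +{a,b}
  S via S→b a: +{b}
  FIRST[S]={b}  FIRST[A]={a,b}  FIRST[B]={a,b}  FIRST[C]={a,b}
pass 2: (no change)
  FIRST[S]={b}  FIRST[A]={a,b}  FIRST[B]={a,b}  FIRST[C]={a,b}

FIRST(B) = ["a", "b"]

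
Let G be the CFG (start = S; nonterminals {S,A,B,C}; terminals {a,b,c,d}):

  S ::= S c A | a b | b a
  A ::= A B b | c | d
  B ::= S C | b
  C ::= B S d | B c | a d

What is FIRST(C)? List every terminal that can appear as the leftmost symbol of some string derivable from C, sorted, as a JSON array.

Compute FIRST by fixpoint:
round 1:
  A via A→c: +{c}
  A via A→d: +{d}
  B via B→b: +{b}
  C via C→B S d: +{b}
  C via C→a d: +{a}
  S via S→a b: +{a}
  S via S→b a: +{b}
  S: {a,b}  A: {c,d}  B: {b}  C: {a,b}
round 2:
  B via B→S C: +{a}
  S: {a,b}  A: {c,d}  B: {a,b}  C: {a,b}
round 3: (stable)
  S: {a,b}  A: {c,d}  B: {a,b}  C: {a,b}

FIRST(C) = ["a", "b"]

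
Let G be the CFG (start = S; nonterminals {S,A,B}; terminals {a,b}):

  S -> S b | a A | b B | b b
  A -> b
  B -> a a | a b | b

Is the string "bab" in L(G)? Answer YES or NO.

Convert to CNF:
  S -> S T1 | T0 A | T1 B | T1 T1
  A -> b
  B -> T0 T0 | T0 T1 | b
  T0 -> a
  T1 -> b

CYK table (by increasing span):
  T[0,0] 'b' = {A,B,T1}  orig:{A,B}
  T[1,1] 'a' = {T0}  orig:{}
  T[2,2] 'b' = {A,B,T1}  orig:{A,B}
  T[0,1] 'ba' = ∅
  T[1,2] 'ab' = {B,S}
  T[0,2] 'bab' = {S}

S ∈ T[0,2] ⇒ YES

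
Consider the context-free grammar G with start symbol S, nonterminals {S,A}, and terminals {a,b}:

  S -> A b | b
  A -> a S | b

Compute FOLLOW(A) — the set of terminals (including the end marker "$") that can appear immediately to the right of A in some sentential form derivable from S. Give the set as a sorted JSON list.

Compute FIRST by fixpoint:
[1]
  A via A→a S: +{a}
  A via A→b: +{b}
  S via S→A b: +{a,b}
  FIRST(S)={a,b}  FIRST(A)={a,b}
[2] (stable)
  FIRST(S)={a,b}  FIRST(A)={a,b}

Compute FOLLOW by fixpoint:
initialize: $ ∈ FOLLOW(S)
pass 1:
  S→A b: FOLLOW(A) ⊇ FIRST(b) = {b}; new: +{b}
  FOLLOW(S)={$}  FOLLOW(A)={b}
pass 2:
  A→a S: FOLLOW(S) ⊇ FOLLOW(A) ⊇ {b}; new: +{b}
  FOLLOW(S)={$,b}  FOLLOW(A)={b}
pass 3: (stable)
  FOLLOW(S)={$,b}  FOLLOW(A)={b}

FOLLOW(A) = ["b"]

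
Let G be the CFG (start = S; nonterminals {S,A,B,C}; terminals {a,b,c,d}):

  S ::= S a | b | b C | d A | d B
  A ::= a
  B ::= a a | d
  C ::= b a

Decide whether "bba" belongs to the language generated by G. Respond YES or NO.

CNF form of G:
  S -> S T0 | T1 C | T2 A | T2 B | b
  A -> a
  B -> T0 T0 | d
  C -> T1 T0
  T0 -> a
  T1 -> b
  T2 -> d

CYK table (by increasing span):
  cell(0,0) b: {S,T1}  orig:{S}
  cell(1,1) b: {S,T1}  orig:{S}
  cell(2,2) a: {A,T0}  orig:{A}
  cell(0,1) bb: ∅
  cell(1,2) ba: {C,S}
  cell(0,2) bba: {S}

S ∈ T[0,2] ⇒ YES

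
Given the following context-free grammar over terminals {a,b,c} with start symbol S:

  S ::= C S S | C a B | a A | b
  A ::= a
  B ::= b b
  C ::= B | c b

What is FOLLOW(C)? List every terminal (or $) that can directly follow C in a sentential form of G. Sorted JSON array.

FIRST sets, iterate to fixpoint:
pass 1:
  A via A→a: +{a}
  B via B→b b: +{b}
  C via C→B: +{b}
  C via C→c b: +{c}
  S via S→C S S: +{b,c}
  S via S→a A: +{a}
  S: {a,b,c}  A: {a}  B: {b}  C: {b,c}
pass 2: (no change)
  S: {a,b,c}  A: {a}  B: {b}  C: {b,c}

FOLLOW iteration:
seed FOLLOW(S) with $
round 1:
  S→C S S: FOLLOW(C) ⊇ FIRST(S) = {a,b,c}; new: +{a,b,c}
  S→C S S: FOLLOW(S) ⊇ FIRST(S) = {a,b,c}; new: +{a,b,c}
  S→C a B: FOLLOW(B) ⊇ FOLLOW(S) ⊇ {$,a,b,c}; new: +{$,a,b,c}
  S→a A: FOLLOW(A) ⊇ FOLLOW(S) ⊇ {$,a,b,c}; new: +{$,a,b,c}
  FOLLOW(S)={$,a,b,c}  FOLLOW(A)={$,a,b,c}  FOLLOW(B)={$,a,b,c}  FOLLOW(C)={a,b,c}
round 2: — fixpoint
  FOLLOW(S)={$,a,b,c}  FOLLOW(A)={$,a,b,c}  FOLLOW(B)={$,a,b,c}  FOLLOW(C)={a,b,c}

FOLLOW(C) = ["a", "b", "c"]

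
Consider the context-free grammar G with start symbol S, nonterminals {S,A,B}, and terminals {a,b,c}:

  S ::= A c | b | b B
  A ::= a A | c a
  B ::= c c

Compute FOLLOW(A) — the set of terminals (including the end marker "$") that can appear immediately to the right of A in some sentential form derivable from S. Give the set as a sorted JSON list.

FIRST iteration:
round 1:
  A via A→a A: +{a}
  A via A→c a: +{c}
  B via B→c c: +{c}
  S via S→A c: +{a,c}
  S via S→b: +{b}
  S: {a,b,c}  A: {a,c}  B: {c}
round 2: done
  S: {a,b,c}  A: {a,c}  B: {c}

FOLLOW iteration:
FOLLOW(S) := {$}
[1]
  S→A c: FOLLOW(A) ⊇ FIRST(c) = {c}; new: +{c}
  S→b B: FOLLOW(B) ⊇ FOLLOW(S) ⊇ {$}; new: +{$}
  FOLLOW(S)={$}  FOLLOW(A)={c}  FOLLOW(B)={$}
[2] (stable)
  FOLLOW(S)={$}  FOLLOW(A)={c}  FOLLOW(B)={$}

FOLLOW(A) = ["c"]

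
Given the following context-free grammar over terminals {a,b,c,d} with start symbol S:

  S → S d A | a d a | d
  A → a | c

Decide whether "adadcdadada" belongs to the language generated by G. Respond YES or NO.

Convert to CNF:
  S -> S X2 | T1 X3 | d
  A -> a | c
  T0 -> d
  T1 -> a
  X2 -> T0 A
  X3 -> T0 T1

Fill CYK table bottom-up:
  T[0,0] 'a' = {A,T1}  orig:{A}
  T[1,1] 'd' = {S,T0}  orig:{S}
  T[2,2] 'a' = {A,T1}  orig:{A}
  T[3,3] 'd' = {S,T0}  orig:{S}
  T[4,4] 'c' = {A}
  T[5,5] 'd' = {S,T0}  orig:{S}
  T[6,6] 'a' = {A,T1}  orig:{A}
  T[7,7] 'd' = {S,T0}  orig:{S}
  T[8,8] 'a' = {A,T1}  orig:{A}
  T[9,9] 'd' = {S,T0}  orig:{S}
  T[10,10] 'a' = {A,T1}  orig:{A}
  T[0,1] 'ad' = ∅
  T[1,2] 'da' = {X2,X3}  orig:{}
  T[2,3] 'ad' = ∅
  T[3,4] 'dc' = {X2}  orig:{}
  T[4,5] 'cd' = ∅
  T[5,6] 'da' = {X2,X3}  orig:{}
  T[6,7] 'ad' = ∅
  T[7,8] 'da' = {X2,X3}  orig:{}
  T[8,9] 'ad' = ∅
  T[9,10] 'da' = {X2,X3}  orig:{}
  T[0,2] 'ada' = {S}
  T[1,3] 'dad' = ∅
  T[2,4] 'adc' = ∅
  T[3,5] 'dcd' = ∅
  T[4,6] 'cda' = ∅
  T[5,7] 'dad' = ∅
  T[6,8] 'ada' = {S}
  T[7,9] 'dad' = ∅
  T[8,10] 'ada' = {S}
  T[0,3] 'adad' = ∅
  T[1,4] 'dadc' = ∅
  T[2,5] 'adcd' = ∅
  T[3,6] 'dcda' = ∅
  T[4,7] 'cdad' = ∅
  T[5,8] 'dada' = ∅
  T[6,9] 'adad' = ∅
  T[7,10] 'dada' = ∅
  T[0,4] 'adadc' = {S}
  T[1,5] 'dadcd' = ∅
  T[2,6] 'adcda' = ∅
  T[3,7] 'dcdad' = ∅
  T[4,8] 'cdada' = ∅
  T[5,9] 'dadad' = ∅
  T[6,10] 'adada' = {S}
  T[0,5] 'adadcd' = ∅
  T[1,6] 'dadcda' = ∅
  T[2,7] 'adcdad' = ∅
  T[3,8] 'dcdada' = ∅
  T[4,9] 'cdadad' = ∅
  T[5,10] 'dadada' = ∅
  T[0,6] 'adadcda' = {S}
  T[1,7] 'dadcdad' = ∅
  T[2,8] 'adcdada' = ∅
  T[3,9] 'dcdadad' = ∅
  T[4,10] 'cdadada' = ∅
  T[0,7] 'adadcdad' = ∅
  T[1,8] 'dadcdada' = ∅
  T[2,9] 'adcdadad' = ∅
  T[3,10] 'dcdadada' = ∅
  T[0,8] 'adadcdada' = {S}
  T[1,9] 'dadcdadad' = ∅
  T[2,10] 'adcdadada' = ∅
  T[0,9] 'adadcdadad' = ∅
  T[1,10] 'dadcdadada' = ∅
  T[0,10] 'adadcdadada' = {S}

S ∈ T[0,10] ⇒ YES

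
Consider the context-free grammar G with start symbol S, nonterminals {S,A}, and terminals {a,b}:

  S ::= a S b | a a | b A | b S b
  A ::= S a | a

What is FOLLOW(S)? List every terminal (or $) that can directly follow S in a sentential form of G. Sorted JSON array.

FIRST iteration:
iter 1:
  A via A→a: +{a}
  S via S→a S b: +{a}
  S via S→b A: +{b}
  S: {a,b}  A: {a}
iter 2:
  A via A→S a: +{b}
  S: {a,b}  A: {a,b}
iter 3: (no change)
  S: {a,b}  A: {a,b}

FOLLOW iteration:
initialize: $ ∈ FOLLOW(S)
[1]
  A→S a: FOLLOW(S) ⊇ FIRST(a) = {a}; new: +{a}
  S→a S b: FOLLOW(S) ⊇ FIRST(b) = {b}; new: +{b}
  S→b A: FOLLOW(A) ⊇ FOLLOW(S) ⊇ {$,a,b}; new: +{$,a,b}
  FOLLOW(S)={$,a,b}  FOLLOW(A)={$,a,b}
[2] (no change)
  FOLLOW(S)={$,a,b}  FOLLOW(A)={$,a,b}

FOLLOW(S) = ["$", "a", "b"]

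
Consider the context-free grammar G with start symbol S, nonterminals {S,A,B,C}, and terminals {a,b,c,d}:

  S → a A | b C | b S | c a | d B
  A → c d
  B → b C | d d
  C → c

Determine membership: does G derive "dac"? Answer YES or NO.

CNF form of G:
  S -> T0 T3 | T1 B | T2 C | T2 S | T3 A
  A -> T0 T1
  B -> T1 T1 | T2 C
  C -> c
  T0 -> c
  T1 -> d
  T2 -> b
  T3 -> a

Fill CYK table bottom-up:
  T[0,0] 'd' = {T1}  orig:{}
  T[1,1] 'a' = {T3}  orig:{}
  T[2,2] 'c' = {C,T0}  orig:{C}
  T[0,1] 'da' = ∅
  T[1,2] 'ac' = ∅
  T[0,2] 'dac' = ∅

S ∉ T[0,2] ⇒ NO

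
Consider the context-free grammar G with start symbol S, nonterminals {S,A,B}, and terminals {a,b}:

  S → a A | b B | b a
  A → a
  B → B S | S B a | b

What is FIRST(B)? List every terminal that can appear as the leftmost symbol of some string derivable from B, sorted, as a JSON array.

Compute FIRST by fixpoint:
[1]
  A via A→a: +{a}
  B via B→b: +{b}
  S via S→a A: +{a}
  S via S→b B: +{b}
  FIRST(S)={a,b}  FIRST(A)={a}  FIRST(B)={b}
[2]
  B via B→S B a: +{a}
  FIRST(S)={a,b}  FIRST(A)={a}  FIRST(B)={a,b}
[3] (stable)
  FIRST(S)={a,b}  FIRST(A)={a}  FIRST(B)={a,b}

FIRST(B) = ["a", "b"]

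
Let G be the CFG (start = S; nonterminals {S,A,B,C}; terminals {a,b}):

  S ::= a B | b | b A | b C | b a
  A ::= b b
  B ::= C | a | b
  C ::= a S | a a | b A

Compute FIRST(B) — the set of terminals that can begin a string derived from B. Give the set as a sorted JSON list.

Compute FIRST by fixpoint:
[1]
  A via A→b b: +{b}
  B via B→a: +{a}
  B via B→b: +{b}
  C via C→a S: +{a}
  C via C→b A: +{b}
  S via S→a B: +{a}
  S via S→b: +{b}
  FIRST[S]={a,b}  FIRST[A]={b}  FIRST[B]={a,b}  FIRST[C]={a,b}
[2] done
  FIRST[S]={a,b}  FIRST[A]={b}  FIRST[B]={a,b}  FIRST[C]={a,b}

FIRST(B) = ["a", "b"]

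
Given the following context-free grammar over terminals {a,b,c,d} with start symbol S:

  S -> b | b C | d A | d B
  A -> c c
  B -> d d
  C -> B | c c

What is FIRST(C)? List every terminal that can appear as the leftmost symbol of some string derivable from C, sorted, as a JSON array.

Compute FIRST by fixpoint:
round 1:
  A via A→c c: +{c}
  B via B→d d: +{d}
  C via C→B: +{d}
  C via C→c c: +{c}
  S via S→b: +{b}
  S via S→d A: +{d}
  FIRST(S)={b,d}  FIRST(A)={c}  FIRST(B)={d}  FIRST(C)={c,d}
round 2: done
  FIRST(S)={b,d}  FIRST(A)={c}  FIRST(B)={d}  FIRST(C)={c,d}

FIRST(C) = ["c", "d"]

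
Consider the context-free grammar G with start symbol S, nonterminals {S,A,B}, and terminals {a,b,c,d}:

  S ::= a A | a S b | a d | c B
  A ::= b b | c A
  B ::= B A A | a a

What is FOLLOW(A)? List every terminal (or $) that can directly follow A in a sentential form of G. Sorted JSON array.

Compute FIRST by fixpoint:
[1]
  A via A→b b: +{b}
  A via A→c A: +{c}
  B via B→a a: +{a}
  S via S→a A: +{a}
  S via S→c B: +{c}
  FIRST(S)={a,c}  FIRST(A)={b,c}  FIRST(B)={a}
[2] (stable)
  FIRST(S)={a,c}  FIRST(A)={b,c}  FIRST(B)={a}

Compute FOLLOW by fixpoint:
initialize: $ ∈ FOLLOW(S)
[1]
  B→B A A: FOLLOW(B) ⊇ FIRST(A) = {b,c}; new: +{b,c}
  B→B A A: FOLLOW(A) ⊇ FIRST(A) = {b,c}; new: +{b,c}
  S→a A: FOLLOW(A) ⊇ FOLLOW(S) ⊇ {$}; new: +{$}
  S→a S b: FOLLOW(S) ⊇ FIRST(b) = {b}; new: +{b}
  S→c B: FOLLOW(B) ⊇ FOLLOW(S) ⊇ {$,b}; new: +{$}
  FOLLOW(S)={$,b}  FOLLOW(A)={$,b,c}  FOLLOW(B)={$,b,c}
[2] — fixpoint
  FOLLOW(S)={$,b}  FOLLOW(A)={$,b,c}  FOLLOW(B)={$,b,c}

FOLLOW(A) = ["$", "b", "c"]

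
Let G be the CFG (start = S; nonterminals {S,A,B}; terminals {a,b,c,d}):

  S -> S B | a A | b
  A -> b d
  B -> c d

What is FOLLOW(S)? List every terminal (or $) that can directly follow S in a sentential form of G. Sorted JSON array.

Compute FIRST by fixpoint:
[1]
  A via A→b d: +{b}
  B via B→c d: +{c}
  S via S→a A: +{a}
  S via S→b: +{b}
  FIRST(S)={a,b}  FIRST(A)={b}  FIRST(B)={c}
[2] (no change)
  FIRST(S)={a,b}  FIRST(A)={b}  FIRST(B)={c}

FOLLOW iteration:
FOLLOW(S) := {$}
[1]
  S→S B: FOLLOW(S) ⊇ FIRST(B) = {c}; new: +{c}
  S→S B: FOLLOW(B) ⊇ FOLLOW(S) ⊇ {$,c}; new: +{$,c}
  S→a A: FOLLOW(A) ⊇ FOLLOW(S) ⊇ {$,c}; new: +{$,c}
  S: {$,c}  A: {$,c}  B: {$,c}
[2] (stable)
  S: {$,c}  A: {$,c}  B: {$,c}

FOLLOW(S) = ["$", "c"]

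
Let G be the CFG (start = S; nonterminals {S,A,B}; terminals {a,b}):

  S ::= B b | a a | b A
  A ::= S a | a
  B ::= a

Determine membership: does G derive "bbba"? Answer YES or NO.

Convert to CNF:
  S -> B T1 | T0 T0 | T1 A
  A -> S T0 | a
  B -> a
  T0 -> a
  T1 -> b

CYK fill:
  [0..0]={T1}  "b"  orig:{}
  [1..1]={T1}  "b"  orig:{}
  [2..2]={T1}  "b"  orig:{}
  [3..3]={A,B,T0}  "a"  orig:{A,B}
  [0..1]=∅  "bb"
  [1..2]=∅  "bb"
  [2..3]={S}  "ba"
  [0..2]=∅  "bbb"
  [1..3]=∅  "bba"
  [0..3]=∅  "bbba"

S ∉ T[0,3] ⇒ NO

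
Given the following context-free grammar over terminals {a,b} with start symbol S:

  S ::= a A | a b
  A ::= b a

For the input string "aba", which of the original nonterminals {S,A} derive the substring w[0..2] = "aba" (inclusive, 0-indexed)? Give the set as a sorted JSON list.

CNF form of G:
  S -> T1 A | T1 T0
  A -> T0 T1
  T0 -> b
  T1 -> a

Fill CYK table bottom-up — only the sub-triangle for w[0..2]:
  [0..0]={T1}  "a"  orig:{}
  [1..1]={T0}  "b"  orig:{}
  [2..2]={T1}  "a"  orig:{}
  [0..1]={S}  "ab"
  [1..2]={A}  "ba"
  [0..2]={S}  "aba"

Original NTs in T[0,2] deriving "aba": ["S"]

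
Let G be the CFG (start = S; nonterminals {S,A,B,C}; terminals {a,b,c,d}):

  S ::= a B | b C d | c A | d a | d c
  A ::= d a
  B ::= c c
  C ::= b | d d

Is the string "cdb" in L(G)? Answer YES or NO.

Convert to CNF:
  S -> T0 T1 | T0 T2 | T1 B | T2 A | T3 X4
  A -> T0 T1
  B -> T2 T2
  C -> T0 T0 | b
  T0 -> d
  T1 -> a
  T2 -> c
  T3 -> b
  X4 -> C T0

CYK fill:
  [0..0]={T2}  "c"  orig:{}
  [1..1]={T0}  "d"  orig:{}
  [2..2]={C,T3}  "b"  orig:{C}
  [0..1]=∅  "cd"
  [1..2]=∅  "db"
  [0..2]=∅  "cdb"

S ∉ T[0,2] ⇒ NO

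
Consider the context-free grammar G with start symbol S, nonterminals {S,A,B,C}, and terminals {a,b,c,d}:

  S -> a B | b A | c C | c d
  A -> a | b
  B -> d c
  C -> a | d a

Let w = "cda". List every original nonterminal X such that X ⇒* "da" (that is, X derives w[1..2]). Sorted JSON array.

Convert to CNF:
  S -> T1 C | T1 T0 | T2 B | T3 A
  A -> a | b
  B -> T0 T1
  C -> T0 T2 | a
  T0 -> d
  T1 -> c
  T2 -> a
  T3 -> b

CYK fill, restricted to cells inside w[1..2]:
  [1..1]={T0}  "d"  orig:{}
  [2..2]={A,C,T2}  "a"  orig:{A,C}
  [1..2]={C}  "da"

Original NTs in T[1,2] deriving "da": ["C"]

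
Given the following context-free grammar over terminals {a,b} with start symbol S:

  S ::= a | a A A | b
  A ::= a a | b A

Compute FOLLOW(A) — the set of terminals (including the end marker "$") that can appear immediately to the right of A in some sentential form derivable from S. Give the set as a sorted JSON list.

Compute FIRST by fixpoint:
round 1:
  A via A→a a: +{a}
  A via A→b A: +{b}
  S via S→a: +{a}
  S via S→b: +{b}
  FIRST(S)={a,b}  FIRST(A)={a,b}
round 2: — fixpoint
  FIRST(S)={a,b}  FIRST(A)={a,b}

FOLLOW iteration:
FOLLOW(S) := {$}
[1]
  S→a A A: FOLLOW(A) ⊇ FIRST(A) = {a,b}; new: +{a,b}
  S→a A A: FOLLOW(A) ⊇ FOLLOW(S) ⊇ {$}; new: +{$}
  FOLLOW[S]={$}  FOLLOW[A]={$,a,b}
[2] — fixpoint
  FOLLOW[S]={$}  FOLLOW[A]={$,a,b}

FOLLOW(A) = ["$", "a", "b"]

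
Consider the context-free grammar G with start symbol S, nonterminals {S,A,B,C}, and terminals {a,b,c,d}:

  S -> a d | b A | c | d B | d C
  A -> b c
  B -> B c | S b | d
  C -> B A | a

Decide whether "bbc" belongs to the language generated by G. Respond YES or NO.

CNF form of G:
  S -> T0 A | T2 T3 | T3 B | T3 C | c
  A -> T0 T1
  B -> B T1 | S T0 | d
  C -> B A | a
  T0 -> b
  T1 -> c
  T2 -> a
  T3 -> d

CYK table (by increasing span):
  cell(0,0) b: {T0}  orig:{}
  cell(1,1) b: {T0}  orig:{}
  cell(2,2) c: {S,T1}  orig:{S}
  cell(0,1) bb: ∅
  cell(1,2) bc: {A}
  cell(0,2) bbc: {S}

S ∈ T[0,2] ⇒ YES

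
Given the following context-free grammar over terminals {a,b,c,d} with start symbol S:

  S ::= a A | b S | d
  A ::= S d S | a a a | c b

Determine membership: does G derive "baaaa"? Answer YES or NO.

Convert to CNF:
  S -> T1 A | T3 S | d
  A -> S X4 | T1 X5 | T2 T3
  T0 -> d
  T1 -> a
  T2 -> c
  T3 -> b
  X4 -> T0 S
  X5 -> T1 T1

Fill CYK table bottom-up:
  cell(0,0) b: {T3}  orig:{}
  cell(1,1) a: {T1}  orig:{}
  cell(2,2) a: {T1}  orig:{}
  cell(3,3) a: {T1}  orig:{}
  cell(4,4) a: {T1}  orig:{}
  cell(0,1) ba: ∅
  cell(1,2) aa: {X5}  orig:{}
  cell(2,3) aa: {X5}  orig:{}
  cell(3,4) aa: {X5}  orig:{}
  cell(0,2) baa: ∅
  cell(1,3) aaa: {A}
  cell(2,4) aaa: {A}
  cell(0,3) baaa: ∅
  cell(1,4) aaaa: {S}
  cell(0,4) baaaa: {S}

S ∈ T[0,4] ⇒ YES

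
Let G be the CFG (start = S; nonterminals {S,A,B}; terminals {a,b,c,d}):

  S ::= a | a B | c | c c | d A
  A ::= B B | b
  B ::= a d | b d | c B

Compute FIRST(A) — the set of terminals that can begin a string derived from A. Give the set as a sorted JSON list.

FIRST iteration:
round 1:
  A via A→b: +{b}
  B via B→a d: +{a}
  B via B→b d: +{b}
  B via B→c B: +{c}
  S via S→a: +{a}
  S via S→c: +{c}
  S via S→d A: +{d}
  FIRST(S)={a,c,d}  FIRST(A)={b}  FIRST(B)={a,b,c}
round 2:
  A via A→B B: +{a,c}
  FIRST(S)={a,c,d}  FIRST(A)={a,b,c}  FIRST(B)={a,b,c}
round 3: (stable)
  FIRST(S)={a,c,d}  FIRST(A)={a,b,c}  FIRST(B)={a,b,c}

FIRST(A) = ["a", "b", "c"]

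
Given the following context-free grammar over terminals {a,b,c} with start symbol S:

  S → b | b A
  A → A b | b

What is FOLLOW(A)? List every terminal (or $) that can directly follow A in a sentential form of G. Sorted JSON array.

Compute FIRST by fixpoint:
round 1:
  A via A→b: +{b}
  S via S→b: +{b}
  FIRST[S]={b}  FIRST[A]={b}
round 2: (stable)
  FIRST[S]={b}  FIRST[A]={b}

Compute FOLLOW by fixpoint:
seed FOLLOW(S) with $
iter 1:
  A→A b: FOLLOW(A) ⊇ FIRST(b) = {b}; new: +{b}
  S→b A: FOLLOW(A) ⊇ FOLLOW(S) ⊇ {$}; new: +{$}
  FOLLOW(S)={$}  FOLLOW(A)={$,b}
iter 2: done
  FOLLOW(S)={$}  FOLLOW(A)={$,b}

FOLLOW(A) = ["$", "b"]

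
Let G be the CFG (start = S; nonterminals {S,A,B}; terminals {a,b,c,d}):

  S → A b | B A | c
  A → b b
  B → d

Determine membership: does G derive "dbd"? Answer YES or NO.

Convert to CNF:
  S -> A T0 | B A | c
  A -> T0 T0
  B -> d
  T0 -> b

Fill CYK table bottom-up:
  T[0,0] 'd' = {B}
  T[1,1] 'b' = {T0}  orig:{}
  T[2,2] 'd' = {B}
  T[0,1] 'db' = ∅
  T[1,2] 'bd' = ∅
  T[0,2] 'dbd' = ∅

S ∉ T[0,2] ⇒ NO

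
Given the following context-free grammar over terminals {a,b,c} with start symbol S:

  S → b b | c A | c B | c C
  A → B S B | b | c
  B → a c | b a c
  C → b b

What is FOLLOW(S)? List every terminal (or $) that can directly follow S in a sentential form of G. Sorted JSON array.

Compute FIRST by fixpoint:
round 1:
  A via A→b: +{b}
  A via A→c: +{c}
  B via B→a c: +{a}
  B via B→b a c: +{b}
  C via C→b b: +{b}
  S via S→b b: +{b}
  S via S→c A: +{c}
  S: {b,c}  A: {b,c}  B: {a,b}  C: {b}
round 2:
  A via A→B S B: +{a}
  S: {b,c}  A: {a,b,c}  B: {a,b}  C: {b}
round 3: (stable)
  S: {b,c}  A: {a,b,c}  B: {a,b}  C: {b}

FOLLOW sets:
initialize: $ ∈ FOLLOW(S)
round 1:
  A→B S B: FOLLOW(B) ⊇ FIRST(S) = {b,c}; new: +{b,c}
  A→B S B: FOLLOW(S) ⊇ FIRST(B) = {a,b}; new: +{a,b}
  S→c A: FOLLOW(A) ⊇ FOLLOW(S) ⊇ {$,a,b}; new: +{$,a,b}
  S→c B: FOLLOW(B) ⊇ FOLLOW(S) ⊇ {$,a,b}; new: +{$,a}
  S→c C: FOLLOW(C) ⊇ FOLLOW(S) ⊇ {$,a,b}; new: +{$,a,b}
  FOLLOW[S]={$,a,b}  FOLLOW[A]={$,a,b}  FOLLOW[B]={$,a,b,c}  FOLLOW[C]={$,a,b}
round 2: (no change)
  FOLLOW[S]={$,a,b}  FOLLOW[A]={$,a,b}  FOLLOW[B]={$,a,b,c}  FOLLOW[C]={$,a,b}

FOLLOW(S) = ["$", "a", "b"]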